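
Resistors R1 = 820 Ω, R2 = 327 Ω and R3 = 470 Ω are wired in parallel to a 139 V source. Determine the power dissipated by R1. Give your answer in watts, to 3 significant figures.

23.6 W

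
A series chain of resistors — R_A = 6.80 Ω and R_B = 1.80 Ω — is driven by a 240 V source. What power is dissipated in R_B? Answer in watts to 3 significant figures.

In a series string the same current flows through every resistor — find that current, then P = I²R for the one we want.
R_total = 6.80 + 1.80 = 8.600 Ω
I = V / R_total = 240 / 8.600 = 27.91 A
P_R_B = I² × R_B = (27.91)² × 1.80 = 1402 W

1400 W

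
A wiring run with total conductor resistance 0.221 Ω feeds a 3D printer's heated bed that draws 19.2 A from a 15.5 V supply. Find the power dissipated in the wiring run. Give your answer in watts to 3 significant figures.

Line loss is just I²R for the cable — we know both I and R_line directly.
The wiring run carries the full 19.2 A.
P_line = I² R_line = (19.20)² × 0.221 = 81.47 W

81.5 W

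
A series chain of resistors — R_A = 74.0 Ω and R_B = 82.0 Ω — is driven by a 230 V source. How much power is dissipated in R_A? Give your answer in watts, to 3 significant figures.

161 W

The current is common to all series resistors; compute it, then apply P = I²R for the target.
R_total = 74.0 + 82.0 = 156.0 Ω
I = V / R_total = 230 / 156.0 = 1.474 A
P_R_A = I² × R_A = (1.474)² × 74.0 = 160.9 W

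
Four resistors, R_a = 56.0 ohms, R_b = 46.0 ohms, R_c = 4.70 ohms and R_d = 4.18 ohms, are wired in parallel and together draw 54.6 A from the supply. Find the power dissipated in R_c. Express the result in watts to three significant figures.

Only the total current is stated, so first find the parallel equivalent to get the voltage across the combination.
1/R_eq = 1/56.0 + 1/46.0 + 1/4.70 + 1/4.18 ⇒ R_eq = 2.034 Ω
V = I_total × R_eq = 54.60 × 2.034 = 111.1 V
P_R_c = V² / R_c = (111.1)² / 4.70 = 2625 W

2620 W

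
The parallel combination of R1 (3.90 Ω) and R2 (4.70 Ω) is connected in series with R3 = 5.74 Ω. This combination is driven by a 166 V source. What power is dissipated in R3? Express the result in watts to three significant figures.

First find R_p for the parallel pair, then treat R_p + R3 as a series loop.
R_p = (3.90×4.70)/(3.90+4.70) = 2.131 Ω
R_total = R_p + 5.74 = 2.131 + 5.74 = 7.871 Ω
I = V / R_total = 166 / 7.871 = 21.09 A
R3 is the series element, so its power is I²R.
P_R3 = (21.09)² × 5.74 = 2553 W

2550 W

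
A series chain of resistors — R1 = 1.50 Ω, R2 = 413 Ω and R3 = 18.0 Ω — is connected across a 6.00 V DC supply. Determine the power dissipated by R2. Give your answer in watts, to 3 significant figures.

0.0795 W

The current is common to all series resistors; compute it, then apply P = I²R for the target.
R_total = 1.50 + 413 + 18.0 = 432.5 Ω
I = V / R_total = 6.00 / 432.5 = 0.01387 A
P_R2 = I² × R2 = (0.01387)² × 413 = 0.07948 W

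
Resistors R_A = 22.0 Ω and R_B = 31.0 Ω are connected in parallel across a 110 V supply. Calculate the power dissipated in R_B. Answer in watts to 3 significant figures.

390 W

Every branch has 110 V across it, so for R_B the power is simply V²/R.
P_R_B = V² / R_B = (110)² / 31.0 Ω = 390.3 W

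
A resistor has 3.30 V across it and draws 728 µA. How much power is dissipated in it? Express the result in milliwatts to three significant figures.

2.40 mW

With V and I both given, power follows immediately from P = V I.
P = 3.30 V × 0.0007280 A = 0.002402 W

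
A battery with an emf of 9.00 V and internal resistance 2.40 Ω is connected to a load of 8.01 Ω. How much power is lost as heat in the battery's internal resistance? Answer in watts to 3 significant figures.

1.79 W

The source's internal resistance is just another series element carrying I; its dissipation is I²r.
I = ε / (r + R) = 9.00 / (2.40 + 8.01) = 0.8646 A
P_int = I² r = (0.8646)² × 2.40 = 1.794 W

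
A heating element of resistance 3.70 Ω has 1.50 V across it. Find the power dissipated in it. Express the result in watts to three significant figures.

0.608 W

With V across and R both known, P = V²/R gives the dissipation directly.
P = (1.50 V)² / 3.70 Ω = 0.6081 W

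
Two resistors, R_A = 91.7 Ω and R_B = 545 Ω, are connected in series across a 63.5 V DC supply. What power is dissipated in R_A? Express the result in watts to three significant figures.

Since the resistors are in series they all carry the loop current I = V/R_total; the power in any one is I²R.
R_total = 91.7 + 545 = 636.7 Ω
I = V / R_total = 63.5 / 636.7 = 0.09973 A
P_R_A = I² × R_A = (0.09973)² × 91.7 = 0.9121 W

0.912 W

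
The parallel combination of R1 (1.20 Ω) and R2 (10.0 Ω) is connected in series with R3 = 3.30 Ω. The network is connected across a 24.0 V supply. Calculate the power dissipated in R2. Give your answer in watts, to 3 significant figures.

First find R_p for the parallel pair, then treat R_p + R3 as a series loop.
R_p = (1.20×10.0)/(1.20+10.0) = 1.071 Ω
R_total = R_p + 3.30 = 1.071 + 3.30 = 4.371 Ω
I = V / R_total = 24.0 / 4.371 = 5.490 A
Voltage across the parallel pair: V_p = I × R_p = 5.490 × 1.071 = 5.882 V
R2 has V_p across it, so P = V_p²/R2.
P_R2 = (5.882)² / 10.0 = 3.460 W

3.46 W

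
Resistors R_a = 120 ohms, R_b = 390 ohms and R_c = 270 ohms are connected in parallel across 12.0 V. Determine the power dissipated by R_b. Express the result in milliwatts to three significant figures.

369 mW

Parallel branches share the same voltage; P = V²/R gives the branch power in one step.
P_R_b = V² / R_b = (12.0)² / 390 Ω = 0.3692 W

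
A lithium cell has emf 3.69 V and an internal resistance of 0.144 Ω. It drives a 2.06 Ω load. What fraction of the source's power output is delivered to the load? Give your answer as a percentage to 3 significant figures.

93.5 %

The source delivers εI, of which I²R reaches the load and I²r is lost; since I is common, η = R/(R+r).
η = R / (R + r) = 2.06 / (2.06 + 0.144) = 0.9347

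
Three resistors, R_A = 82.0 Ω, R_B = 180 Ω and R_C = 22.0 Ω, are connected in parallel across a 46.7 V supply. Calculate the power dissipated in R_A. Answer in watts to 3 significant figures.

26.6 W

Parallel branches share the same voltage; P = V²/R gives the branch power in one step.
P_R_A = V² / R_A = (46.7)² / 82.0 Ω = 26.60 W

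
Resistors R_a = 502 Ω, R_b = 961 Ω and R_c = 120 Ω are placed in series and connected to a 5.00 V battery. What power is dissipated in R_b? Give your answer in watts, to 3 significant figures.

Series elements share the same current, so find I first, then use P = I²R.
R_total = 502 + 961 + 120 = 1583 Ω
I = V / R_total = 5.00 / 1583 = 0.003159 A
P_R_b = I² × R_b = (0.003159)² × 961 = 0.009587 W

0.00959 W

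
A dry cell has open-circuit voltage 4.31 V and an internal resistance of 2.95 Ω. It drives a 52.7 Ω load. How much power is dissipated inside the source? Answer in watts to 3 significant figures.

Internal loss is I²r, with I set by the total series resistance r+R.
I = ε / (r + R) = 4.31 / (2.95 + 52.7) = 0.07745 A
P_int = I² r = (0.07745)² × 2.95 = 0.01769 W

0.0177 W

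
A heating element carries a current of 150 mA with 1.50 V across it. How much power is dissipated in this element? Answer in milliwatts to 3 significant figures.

With V and I both given, power follows immediately from P = V I.
P = 1.50 V × 0.1500 A = 0.2250 W

225 mW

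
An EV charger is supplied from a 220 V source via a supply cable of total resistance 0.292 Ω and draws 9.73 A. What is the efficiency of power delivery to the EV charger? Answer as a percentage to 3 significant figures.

The supply cable carries the full 9.73 A.
P_line = I² R_line = (9.730)² × 0.292 = 27.64 W
P_source = V I = 220 × 9.730 = 2141 W; P_load = 2113 W
η = P_load / P_source = 2113 / 2141 = 0.9871

98.7 %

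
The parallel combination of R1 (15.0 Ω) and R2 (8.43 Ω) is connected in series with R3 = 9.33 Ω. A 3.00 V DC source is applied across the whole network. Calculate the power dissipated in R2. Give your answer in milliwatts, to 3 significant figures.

Reduce the parallel combination to a single R_p; the circuit then becomes R_p in series with the remaining resistor.
R_p = (15.0×8.43)/(15.0+8.43) = 5.397 Ω
R_total = R_p + 9.33 = 5.397 + 9.33 = 14.73 Ω
I = V / R_total = 3.00 / 14.73 = 0.2037 A
Voltage across the parallel pair: V_p = I × R_p = 0.2037 × 5.397 = 1.099 V
R2 sits across V_p; its power is V_p²/R.
P_R2 = (1.099)² / 8.43 = 0.1434 W

143 mW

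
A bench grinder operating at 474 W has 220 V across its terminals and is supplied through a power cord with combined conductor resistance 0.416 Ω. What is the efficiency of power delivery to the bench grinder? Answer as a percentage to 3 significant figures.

I = P / V = 474 / 220 = 2.155 A through the power cord.
P_line = I² R_line = (2.155)² × 0.416 = 1.931 W
P_source = P_load + P_line = 474.0 + 1.931 = 475.9 W
η = P_load / P_source = 474.0 / 475.9 = 0.9959

99.6 %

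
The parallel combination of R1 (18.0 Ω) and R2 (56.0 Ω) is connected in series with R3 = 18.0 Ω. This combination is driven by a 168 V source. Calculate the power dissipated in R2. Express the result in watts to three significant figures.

Collapse the R1‖R2 pair into one equivalent R_p; then R_p and R3 form a series string.
R_p = (18.0×56.0)/(18.0+56.0) = 13.62 Ω
R_total = R_p + 18.0 = 13.62 + 18.0 = 31.62 Ω
I = V / R_total = 168 / 31.62 = 5.313 A
Voltage across the parallel pair: V_p = I × R_p = 5.313 × 13.62 = 72.37 V
R2 has V_p across it, so P = V_p²/R2.
P_R2 = (72.37)² / 56.0 = 93.52 W

93.5 W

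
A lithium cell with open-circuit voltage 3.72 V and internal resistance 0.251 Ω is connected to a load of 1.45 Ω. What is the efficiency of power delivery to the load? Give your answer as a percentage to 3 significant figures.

85.2 %

Efficiency is P_load / P_total. With a series r and R sharing the same I, P = I²R for each, so η = R/(R+r).
η = R / (R + r) = 1.45 / (1.45 + 0.251) = 0.8524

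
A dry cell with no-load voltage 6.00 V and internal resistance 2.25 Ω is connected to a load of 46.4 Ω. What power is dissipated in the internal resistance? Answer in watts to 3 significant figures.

0.0342 W

The internal resistance carries the same current as the load; P_int = I²r.
I = ε / (r + R) = 6.00 / (2.25 + 46.4) = 0.1233 A
P_int = I² r = (0.1233)² × 2.25 = 0.03422 W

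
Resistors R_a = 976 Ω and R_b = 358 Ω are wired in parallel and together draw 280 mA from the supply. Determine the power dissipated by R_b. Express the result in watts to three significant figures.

Parallel branches share V, not I — compute V via R_eq, then use V²/R for the target branch.
1/R_eq = 1/976 + 1/358 ⇒ R_eq = 261.9 Ω
V = I_total × R_eq = 0.2800 × 261.9 = 73.34 V
P_R_b = V² / R_b = (73.34)² / 358 = 15.02 W

15.0 W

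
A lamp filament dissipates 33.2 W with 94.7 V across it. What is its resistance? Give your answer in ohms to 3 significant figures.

270 Ω

Inverting the appropriate power form: R = V² / P.
R = (94.7)² / 33.2 = 270.1 Ω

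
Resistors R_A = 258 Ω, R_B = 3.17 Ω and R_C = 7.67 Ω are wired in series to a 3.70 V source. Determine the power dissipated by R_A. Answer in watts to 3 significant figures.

The current is common to all series resistors; compute it, then apply P = I²R for the target.
R_total = 258 + 3.17 + 7.67 = 268.8 Ω
I = V / R_total = 3.70 / 268.8 = 0.01376 A
P_R_A = I² × R_A = (0.01376)² × 258 = 0.04887 W

0.0489 W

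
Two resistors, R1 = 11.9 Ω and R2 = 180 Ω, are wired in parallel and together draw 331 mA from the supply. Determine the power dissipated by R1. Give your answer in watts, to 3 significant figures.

Only the total current is stated, so first find the parallel equivalent to get the voltage across the combination.
1/R_eq = 1/11.9 + 1/180 ⇒ R_eq = 11.16 Ω
V = I_total × R_eq = 0.3310 × 11.16 = 3.695 V
P_R1 = V² / R1 = (3.695)² / 11.9 = 1.147 W

1.15 W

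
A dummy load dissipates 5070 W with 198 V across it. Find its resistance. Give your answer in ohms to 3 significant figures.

7.73 Ω

Inverting the appropriate power form: R = V² / P.
R = (198)² / 5070 = 7.733 Ω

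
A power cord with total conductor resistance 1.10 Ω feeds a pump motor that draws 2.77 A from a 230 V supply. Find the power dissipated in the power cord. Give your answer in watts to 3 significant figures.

Line loss is just I²R for the cable — we know both I and R_line directly.
The power cord carries the full 2.77 A.
P_line = I² R_line = (2.770)² × 1.10 = 8.440 W

8.44 W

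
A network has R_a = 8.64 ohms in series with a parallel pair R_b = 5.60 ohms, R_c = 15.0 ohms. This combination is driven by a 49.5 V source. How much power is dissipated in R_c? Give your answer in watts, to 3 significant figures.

Replace R_b and R_c with their parallel equivalent so the circuit becomes R_a in series with R_p.
R_p = (5.60×15.0)/(5.60+15.0) = 4.078 Ω
R_total = 8.64 + 4.078 = 12.72 Ω
I = V / R_total = 49.5 / 12.72 = 3.892 A
Voltage across the parallel pair: V_p = I × R_p = 3.892 × 4.078 = 15.87 V
R_c sees V_p directly, so P = V_p² / R_c.
P_R_c = (15.87)² / 15.0 = 16.79 W

16.8 W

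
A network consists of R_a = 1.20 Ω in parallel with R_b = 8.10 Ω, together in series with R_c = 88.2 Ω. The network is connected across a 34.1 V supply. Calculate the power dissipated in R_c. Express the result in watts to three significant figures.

12.9 W

Combine R_a and R_b into their parallel equivalent first, reducing the network to two series resistors.
R_p = (1.20×8.10)/(1.20+8.10) = 1.045 Ω
R_total = R_p + 88.2 = 1.045 + 88.2 = 89.25 Ω
I = V / R_total = 34.1 / 89.25 = 0.3821 A
R_c carries the full series current, so P = I²R.
P_R_c = (0.3821)² × 88.2 = 12.88 W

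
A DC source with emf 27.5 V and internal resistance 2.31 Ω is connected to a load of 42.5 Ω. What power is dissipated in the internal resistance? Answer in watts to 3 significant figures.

The internal resistance carries the same current as the load; P_int = I²r.
I = ε / (r + R) = 27.5 / (2.31 + 42.5) = 0.6137 A
P_int = I² r = (0.6137)² × 2.31 = 0.8700 W

0.870 W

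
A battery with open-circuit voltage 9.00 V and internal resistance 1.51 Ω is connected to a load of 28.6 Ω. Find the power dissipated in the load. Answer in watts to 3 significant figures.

2.56 W

The internal resistance and the load are in series, so the same I flows through both; get I from ε/(r+R), then I²R for the load.
I = ε / (r + R) = 9.00 / (1.51 + 28.6) = 0.2989 A
P_load = I² R = (0.2989)² × 28.6 = 2.555 W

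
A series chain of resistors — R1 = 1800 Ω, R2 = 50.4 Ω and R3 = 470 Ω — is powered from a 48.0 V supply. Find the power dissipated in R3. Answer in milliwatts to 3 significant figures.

Every series element carries the same I. Get I from the total resistance, then P = I² × R3.
R_total = 1800 + 50.4 + 470 = 2320 Ω
I = V / R_total = 48.0 / 2320 = 0.02069 A
P_R3 = I² × R3 = (0.02069)² × 470 = 0.2011 W

201 mW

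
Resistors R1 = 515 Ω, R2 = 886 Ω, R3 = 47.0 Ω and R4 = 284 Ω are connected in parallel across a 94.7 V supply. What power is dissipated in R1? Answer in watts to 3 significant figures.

Parallel branches share the same voltage; P = V²/R gives the branch power in one step.
P_R1 = V² / R1 = (94.7)² / 515 Ω = 17.41 W

17.4 W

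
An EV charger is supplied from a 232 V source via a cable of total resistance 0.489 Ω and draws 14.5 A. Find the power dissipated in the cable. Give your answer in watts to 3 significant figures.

Only the current and the line resistance are needed for the I²R loss.
The cable carries the full 14.5 A.
P_line = I² R_line = (14.50)² × 0.489 = 102.8 W

103 W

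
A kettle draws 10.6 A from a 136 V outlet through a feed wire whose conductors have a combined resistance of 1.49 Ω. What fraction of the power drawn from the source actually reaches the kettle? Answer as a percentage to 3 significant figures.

The feed wire carries the full 10.6 A.
P_line = I² R_line = (10.60)² × 1.49 = 167.4 W
P_source = V I = 136 × 10.60 = 1442 W; P_load = 1274 W
η = P_load / P_source = 1274 / 1442 = 0.8839

88.4 %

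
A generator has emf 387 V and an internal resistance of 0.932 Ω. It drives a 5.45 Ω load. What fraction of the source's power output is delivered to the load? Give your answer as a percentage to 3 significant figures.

The source delivers εI, of which I²R reaches the load and I²r is lost; since I is common, η = R/(R+r).
η = R / (R + r) = 5.45 / (5.45 + 0.932) = 0.8540

85.4 %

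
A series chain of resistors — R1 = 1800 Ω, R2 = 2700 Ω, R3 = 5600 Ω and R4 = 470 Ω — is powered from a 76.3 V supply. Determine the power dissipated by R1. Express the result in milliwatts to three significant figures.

93.8 mW

Every series element carries the same I. Get I from the total resistance, then P = I² × R1.
R_total = 1800 + 2700 + 5600 + 470 = 10570 Ω
I = V / R_total = 76.3 / 10570 = 0.007219 A
P_R1 = I² × R1 = (0.007219)² × 1800 = 0.09379 W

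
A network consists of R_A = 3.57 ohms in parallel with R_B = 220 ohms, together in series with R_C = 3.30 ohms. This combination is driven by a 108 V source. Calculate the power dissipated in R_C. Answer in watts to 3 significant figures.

829 W

Reduce the parallel combination to a single R_p; the circuit then becomes R_p in series with the remaining resistor.
R_p = (3.57×220)/(3.57+220) = 3.513 Ω
R_total = R_p + 3.30 = 3.513 + 3.30 = 6.813 Ω
I = V / R_total = 108 / 6.813 = 15.85 A
R_C carries the full series current, so P = I²R.
P_R_C = (15.85)² × 3.30 = 829.2 W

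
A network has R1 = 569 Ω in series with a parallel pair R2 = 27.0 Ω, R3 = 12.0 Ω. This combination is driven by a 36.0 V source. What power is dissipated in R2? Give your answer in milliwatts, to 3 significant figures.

Collapse R2‖R3 to a single equivalent, reducing the network to two series elements.
R_p = (27.0×12.0)/(27.0+12.0) = 8.308 Ω
R_total = 569 + 8.308 = 577.3 Ω
I = V / R_total = 36.0 / 577.3 = 0.06236 A
Voltage across the parallel pair: V_p = I × R_p = 0.06236 × 8.308 = 0.5181 V
R2 is across V_p, so use P = V²/R for that branch.
P_R2 = (0.5181)² / 27.0 = 0.009940 W

9.94 mW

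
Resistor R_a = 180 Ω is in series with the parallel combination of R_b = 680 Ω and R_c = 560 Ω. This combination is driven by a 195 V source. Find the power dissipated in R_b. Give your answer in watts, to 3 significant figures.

22.2 W

First combine the parallel branches into one equivalent R_p, then R_a + R_p is a series pair.
R_p = (680×560)/(680+560) = 307.1 Ω
R_total = 180 + 307.1 = 487.1 Ω
I = V / R_total = 195 / 487.1 = 0.4003 A
Voltage across the parallel pair: V_p = I × R_p = 0.4003 × 307.1 = 122.9 V
R_b is across V_p, so use P = V²/R for that branch.
P_R_b = (122.9)² / 680 = 22.23 W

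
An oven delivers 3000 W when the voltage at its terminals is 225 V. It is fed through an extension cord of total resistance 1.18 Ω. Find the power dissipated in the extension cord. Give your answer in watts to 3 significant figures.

210 W

The extension cord is a series resistance carrying the load current; its dissipation is I²R_line.
I = P / V = 3000 / 225 = 13.33 A through the extension cord.
P_line = I² R_line = (13.33)² × 1.18 = 209.8 W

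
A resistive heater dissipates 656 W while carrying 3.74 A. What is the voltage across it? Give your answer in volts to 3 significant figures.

175 V

Inverting the appropriate power form: V = P / I.
V = 656 / 3.740 = 175.4 V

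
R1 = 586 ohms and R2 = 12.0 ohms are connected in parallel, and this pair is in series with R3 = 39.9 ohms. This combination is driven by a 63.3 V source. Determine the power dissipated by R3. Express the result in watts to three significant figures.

First find R_p for the parallel pair, then treat R_p + R3 as a series loop.
R_p = (586×12.0)/(586+12.0) = 11.76 Ω
R_total = R_p + 39.9 = 11.76 + 39.9 = 51.66 Ω
I = V / R_total = 63.3 / 51.66 = 1.225 A
R3 is the series element, so its power is I²R.
P_R3 = (1.225)² × 39.9 = 59.91 W

59.9 W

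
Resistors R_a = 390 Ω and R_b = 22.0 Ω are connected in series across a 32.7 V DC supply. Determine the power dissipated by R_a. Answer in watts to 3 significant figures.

The current is common to all series resistors; compute it, then apply P = I²R for the target.
R_total = 390 + 22.0 = 412.0 Ω
I = V / R_total = 32.7 / 412.0 = 0.07937 A
P_R_a = I² × R_a = (0.07937)² × 390 = 2.457 W

2.46 W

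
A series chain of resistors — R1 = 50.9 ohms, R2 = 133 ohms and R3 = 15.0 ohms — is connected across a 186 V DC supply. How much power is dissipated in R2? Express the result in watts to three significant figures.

Every series element carries the same I. Get I from the total resistance, then P = I² × R2.
R_total = 50.9 + 133 + 15.0 = 198.9 Ω
I = V / R_total = 186 / 198.9 = 0.9351 A
P_R2 = I² × R2 = (0.9351)² × 133 = 116.3 W

116 W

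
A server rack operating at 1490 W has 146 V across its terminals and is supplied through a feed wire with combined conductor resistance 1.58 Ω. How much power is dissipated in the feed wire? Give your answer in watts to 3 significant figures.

The feed wire and load are in series, so the same current flows in both; the loss is I²R_line.
I = P / V = 1490 / 146 = 10.21 A through the feed wire.
P_line = I² R_line = (10.21)² × 1.58 = 164.6 W

165 W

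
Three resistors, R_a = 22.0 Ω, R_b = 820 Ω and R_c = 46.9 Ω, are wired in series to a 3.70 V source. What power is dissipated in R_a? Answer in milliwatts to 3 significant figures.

0.381 mW

Since the resistors are in series they all carry the loop current I = V/R_total; the power in any one is I²R.
R_total = 22.0 + 820 + 46.9 = 888.9 Ω
I = V / R_total = 3.70 / 888.9 = 0.004162 A
P_R_a = I² × R_a = (0.004162)² × 22.0 = 0.0003812 W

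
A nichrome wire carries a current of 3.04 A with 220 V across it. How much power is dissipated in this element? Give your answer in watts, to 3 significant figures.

Since both terminal voltage and current are stated, P = V I gives the power in one step.
P = 220 V × 3.040 A = 668.8 W

669 W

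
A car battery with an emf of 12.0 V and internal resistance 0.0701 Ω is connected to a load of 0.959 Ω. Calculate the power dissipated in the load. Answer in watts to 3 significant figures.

Find the circuit current first, then P = I²R for the load (series elements share I).
I = ε / (r + R) = 12.0 / (0.0701 + 0.959) = 11.66 A
P_load = I² R = (11.66)² × 0.959 = 130.4 W

130 W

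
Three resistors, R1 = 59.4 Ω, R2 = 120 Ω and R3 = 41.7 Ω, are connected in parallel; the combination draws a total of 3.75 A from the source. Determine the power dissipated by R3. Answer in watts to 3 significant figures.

We need the common branch voltage; get it from I_total × R_eq, then P = V²/R for the branch.
1/R_eq = 1/59.4 + 1/120 + 1/41.7 ⇒ R_eq = 20.35 Ω
V = I_total × R_eq = 3.750 × 20.35 = 76.30 V
P_R3 = V² / R3 = (76.30)² / 41.7 = 139.6 W

140 W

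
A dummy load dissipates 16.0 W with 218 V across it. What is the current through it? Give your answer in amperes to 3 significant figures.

Inverting the appropriate power form: I = P / V.
I = 16.0 / 218 = 0.07339 A

0.0734 A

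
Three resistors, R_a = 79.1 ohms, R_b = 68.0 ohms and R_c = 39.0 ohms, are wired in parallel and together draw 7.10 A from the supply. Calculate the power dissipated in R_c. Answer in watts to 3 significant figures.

We need the common branch voltage; get it from I_total × R_eq, then P = V²/R for the branch.
1/R_eq = 1/79.1 + 1/68.0 + 1/39.0 ⇒ R_eq = 18.87 Ω
V = I_total × R_eq = 7.100 × 18.87 = 134.0 V
P_R_c = V² / R_c = (134.0)² / 39.0 = 460.3 W

460 W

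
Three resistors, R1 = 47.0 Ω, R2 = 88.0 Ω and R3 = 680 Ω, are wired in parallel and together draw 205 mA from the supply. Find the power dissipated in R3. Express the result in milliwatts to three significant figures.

We need the common branch voltage; get it from I_total × R_eq, then P = V²/R for the branch.
1/R_eq = 1/47.0 + 1/88.0 + 1/680 ⇒ R_eq = 29.32 Ω
V = I_total × R_eq = 0.2050 × 29.32 = 6.010 V
P_R3 = V² / R3 = (6.010)² / 680 = 0.05311 W

53.1 mW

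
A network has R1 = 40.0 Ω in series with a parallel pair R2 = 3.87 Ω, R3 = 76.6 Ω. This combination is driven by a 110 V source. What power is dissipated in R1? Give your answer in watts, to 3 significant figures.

254 W

Reduce the parallel pair to R_p first; the network is then a simple series string.
R_p = (3.87×76.6)/(3.87+76.6) = 3.684 Ω
R_total = 40.0 + 3.684 = 43.68 Ω
I = V / R_total = 110 / 43.68 = 2.518 A
R1 carries the full series current, so P = I²R.
P_R1 = (2.518)² × 40.0 = 253.6 W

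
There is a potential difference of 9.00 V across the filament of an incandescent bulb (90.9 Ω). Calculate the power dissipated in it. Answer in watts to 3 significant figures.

With V across and R both known, P = V²/R gives the dissipation directly.
P = (9.00 V)² / 90.9 Ω = 0.8911 W

0.891 W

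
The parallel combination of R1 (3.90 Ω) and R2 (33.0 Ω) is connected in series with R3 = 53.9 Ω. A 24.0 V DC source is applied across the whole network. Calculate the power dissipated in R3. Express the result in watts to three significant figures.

9.43 W

Collapse the R1‖R2 pair into one equivalent R_p; then R_p and R3 form a series string.
R_p = (3.90×33.0)/(3.90+33.0) = 3.488 Ω
R_total = R_p + 53.9 = 3.488 + 53.9 = 57.39 Ω
I = V / R_total = 24.0 / 57.39 = 0.4182 A
All the supply current flows through R3; use P = I²R3.
P_R3 = (0.4182)² × 53.9 = 9.427 W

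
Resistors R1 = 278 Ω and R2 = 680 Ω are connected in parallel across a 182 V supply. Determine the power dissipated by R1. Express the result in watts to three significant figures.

119 W

R1 sits directly across the source, so P = V²/R with V = 182 V.
P_R1 = V² / R1 = (182)² / 278 Ω = 119.2 W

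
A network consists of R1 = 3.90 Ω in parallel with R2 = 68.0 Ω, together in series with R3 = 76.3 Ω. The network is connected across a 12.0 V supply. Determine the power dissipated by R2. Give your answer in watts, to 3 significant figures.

Collapse the R1‖R2 pair into one equivalent R_p; then R_p and R3 form a series string.
R_p = (3.90×68.0)/(3.90+68.0) = 3.688 Ω
R_total = R_p + 76.3 = 3.688 + 76.3 = 79.99 Ω
I = V / R_total = 12.0 / 79.99 = 0.1500 A
Voltage across the parallel pair: V_p = I × R_p = 0.1500 × 3.688 = 0.5533 V
Use P = V²/R for R2 with V = V_p.
P_R2 = (0.5533)² / 68.0 = 0.004503 W

0.00450 W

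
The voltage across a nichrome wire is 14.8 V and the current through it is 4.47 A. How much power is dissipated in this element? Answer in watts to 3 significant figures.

66.2 W

Both the voltage across and the current through the element are known, so P = V I applies directly.
P = 14.8 V × 4.470 A = 66.16 W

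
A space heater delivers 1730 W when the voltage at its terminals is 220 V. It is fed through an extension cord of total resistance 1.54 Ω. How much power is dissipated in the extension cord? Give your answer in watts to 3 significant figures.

95.2 W

Only the current and the line resistance are needed for the I²R loss.
I = P / V = 1730 / 220 = 7.864 A through the extension cord.
P_line = I² R_line = (7.864)² × 1.54 = 95.23 W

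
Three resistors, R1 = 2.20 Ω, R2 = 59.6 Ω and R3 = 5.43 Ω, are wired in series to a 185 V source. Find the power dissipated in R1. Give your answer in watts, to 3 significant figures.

In a series string the same current flows through every resistor — find that current, then P = I²R for the one we want.
R_total = 2.20 + 59.6 + 5.43 = 67.23 Ω
I = V / R_total = 185 / 67.23 = 2.752 A
P_R1 = I² × R1 = (2.752)² × 2.20 = 16.66 W

16.7 W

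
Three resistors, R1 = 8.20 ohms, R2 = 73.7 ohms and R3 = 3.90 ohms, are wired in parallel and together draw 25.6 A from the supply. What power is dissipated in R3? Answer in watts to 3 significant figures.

We need the common branch voltage; get it from I_total × R_eq, then P = V²/R for the branch.
1/R_eq = 1/8.20 + 1/73.7 + 1/3.90 ⇒ R_eq = 2.551 Ω
V = I_total × R_eq = 25.60 × 2.551 = 65.32 V
P_R3 = V² / R3 = (65.32)² / 3.90 = 1094 W

1090 W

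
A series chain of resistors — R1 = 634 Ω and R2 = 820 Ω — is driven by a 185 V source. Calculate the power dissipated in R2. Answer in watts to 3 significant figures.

13.3 W

Series elements share the same current, so find I first, then use P = I²R.
R_total = 634 + 820 = 1454 Ω
I = V / R_total = 185 / 1454 = 0.1272 A
P_R2 = I² × R2 = (0.1272)² × 820 = 13.27 W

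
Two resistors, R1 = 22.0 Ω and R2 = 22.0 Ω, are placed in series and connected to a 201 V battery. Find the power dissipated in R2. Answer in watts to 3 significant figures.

In a series string the same current flows through every resistor — find that current, then P = I²R for the one we want.
R_total = 22.0 + 22.0 = 44.00 Ω
I = V / R_total = 201 / 44.00 = 4.568 A
P_R2 = I² × R2 = (4.568)² × 22.0 = 459.1 W

459 W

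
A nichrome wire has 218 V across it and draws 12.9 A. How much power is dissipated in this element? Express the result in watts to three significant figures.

2810 W

Both the voltage across and the current through the element are known, so P = V I applies directly.
P = 218 V × 12.90 A = 2812 W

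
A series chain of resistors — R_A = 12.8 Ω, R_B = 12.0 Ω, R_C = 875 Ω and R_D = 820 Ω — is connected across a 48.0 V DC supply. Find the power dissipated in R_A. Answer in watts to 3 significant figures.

0.00997 W

Series elements share the same current, so find I first, then use P = I²R.
R_total = 12.8 + 12.0 + 875 + 820 = 1720 Ω
I = V / R_total = 48.0 / 1720 = 0.02791 A
P_R_A = I² × R_A = (0.02791)² × 12.8 = 0.009971 W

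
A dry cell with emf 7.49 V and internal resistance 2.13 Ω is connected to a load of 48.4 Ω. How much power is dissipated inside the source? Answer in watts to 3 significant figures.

0.0468 W

r is in series with the load, so it carries the full circuit current — the loss in it is I²r.
I = ε / (r + R) = 7.49 / (2.13 + 48.4) = 0.1482 A
P_int = I² r = (0.1482)² × 2.13 = 0.04680 W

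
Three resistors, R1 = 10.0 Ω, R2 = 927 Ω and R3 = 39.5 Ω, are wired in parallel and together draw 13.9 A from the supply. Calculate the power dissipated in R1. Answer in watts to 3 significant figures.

1210 W

Parallel branches share V, not I — compute V via R_eq, then use V²/R for the target branch.
1/R_eq = 1/10.0 + 1/927 + 1/39.5 ⇒ R_eq = 7.912 Ω
V = I_total × R_eq = 13.90 × 7.912 = 110.0 V
P_R1 = V² / R1 = (110.0)² / 10.0 = 1209 W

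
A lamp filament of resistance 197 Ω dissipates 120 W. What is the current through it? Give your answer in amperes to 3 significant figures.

Inverting the appropriate power form: I = √(P / R).
I = √(120 / 197) = 0.7805 A

0.780 A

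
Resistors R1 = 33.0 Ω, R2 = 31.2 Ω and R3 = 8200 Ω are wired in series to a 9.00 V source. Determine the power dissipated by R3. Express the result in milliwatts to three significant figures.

9.73 mW

Since the resistors are in series they all carry the loop current I = V/R_total; the power in any one is I²R.
R_total = 33.0 + 31.2 + 8200 = 8264 Ω
I = V / R_total = 9.00 / 8264 = 0.001089 A
P_R3 = I² × R3 = (0.001089)² × 8200 = 0.009725 W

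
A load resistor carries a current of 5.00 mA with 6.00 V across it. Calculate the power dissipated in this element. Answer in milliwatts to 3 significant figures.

30.0 mW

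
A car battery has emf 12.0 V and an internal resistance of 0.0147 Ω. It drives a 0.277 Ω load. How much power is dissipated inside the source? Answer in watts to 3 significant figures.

24.9 W

Internal loss is I²r, with I set by the total series resistance r+R.
I = ε / (r + R) = 12.0 / (0.0147 + 0.277) = 41.14 A
P_int = I² r = (41.14)² × 0.0147 = 24.88 W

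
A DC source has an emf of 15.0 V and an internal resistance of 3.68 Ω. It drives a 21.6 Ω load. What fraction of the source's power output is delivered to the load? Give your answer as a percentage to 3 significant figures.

Both r and R carry the same current, so the power split is just the resistance split: η = R/(R+r).
η = R / (R + r) = 21.6 / (21.6 + 3.68) = 0.8544

85.4 %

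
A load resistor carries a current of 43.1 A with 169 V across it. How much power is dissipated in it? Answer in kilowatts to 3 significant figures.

Since both terminal voltage and current are stated, P = V I gives the power in one step.
P = 169 V × 43.10 A = 7284 W

7.28 kW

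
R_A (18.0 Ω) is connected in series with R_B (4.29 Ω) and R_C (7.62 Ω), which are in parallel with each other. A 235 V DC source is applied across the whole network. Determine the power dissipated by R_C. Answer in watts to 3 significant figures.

127 W

First combine the parallel branches into one equivalent R_p, then R_A + R_p is a series pair.
R_p = (4.29×7.62)/(4.29+7.62) = 2.745 Ω
R_total = 18.0 + 2.745 = 20.74 Ω
I = V / R_total = 235 / 20.74 = 11.33 A
Voltage across the parallel pair: V_p = I × R_p = 11.33 × 2.745 = 31.09 V
R_C is across V_p, so use P = V²/R for that branch.
P_R_C = (31.09)² / 7.62 = 126.9 W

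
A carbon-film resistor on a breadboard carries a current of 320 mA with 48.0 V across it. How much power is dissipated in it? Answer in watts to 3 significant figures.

15.4 W

Both the voltage across and the current through the element are known, so P = V I applies directly.
P = 48.0 V × 0.3200 A = 15.36 W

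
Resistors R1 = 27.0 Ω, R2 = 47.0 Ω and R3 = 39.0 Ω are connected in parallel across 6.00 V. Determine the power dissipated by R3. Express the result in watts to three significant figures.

0.923 W

Each parallel branch sees the full supply voltage, so P = V²/R applies directly to the target branch.
P_R3 = V² / R3 = (6.00)² / 39.0 Ω = 0.9231 W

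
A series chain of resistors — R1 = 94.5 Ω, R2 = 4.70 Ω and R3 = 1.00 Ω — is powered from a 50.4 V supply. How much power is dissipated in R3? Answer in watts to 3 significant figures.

0.253 W

Since the resistors are in series they all carry the loop current I = V/R_total; the power in any one is I²R.
R_total = 94.5 + 4.70 + 1.00 = 100.2 Ω
I = V / R_total = 50.4 / 100.2 = 0.5030 A
P_R3 = I² × R3 = (0.5030)² × 1.00 = 0.2530 W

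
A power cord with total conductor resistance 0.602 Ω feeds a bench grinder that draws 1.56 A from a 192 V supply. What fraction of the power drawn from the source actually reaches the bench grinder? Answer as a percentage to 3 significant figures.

99.5 %

The power cord carries the full 1.56 A.
P_line = I² R_line = (1.560)² × 0.602 = 1.465 W
P_source = V I = 192 × 1.560 = 299.5 W; P_load = 298.1 W
η = P_load / P_source = 298.1 / 299.5 = 0.9951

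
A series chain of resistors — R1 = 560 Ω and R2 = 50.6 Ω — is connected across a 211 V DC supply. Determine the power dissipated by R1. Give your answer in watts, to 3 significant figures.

66.9 W

Every series element carries the same I. Get I from the total resistance, then P = I² × R1.
R_total = 560 + 50.6 = 610.6 Ω
I = V / R_total = 211 / 610.6 = 0.3456 A
P_R1 = I² × R1 = (0.3456)² × 560 = 66.87 W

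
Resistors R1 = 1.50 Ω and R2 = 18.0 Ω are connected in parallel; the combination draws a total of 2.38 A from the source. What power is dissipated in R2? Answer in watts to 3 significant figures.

The branches share the same voltage, but only the total current is given — find V from the equivalent resistance first.
1/R_eq = 1/1.50 + 1/18.0 ⇒ R_eq = 1.385 Ω
V = I_total × R_eq = 2.380 × 1.385 = 3.295 V
P_R2 = V² / R2 = (3.295)² / 18.0 = 0.6033 W

0.603 W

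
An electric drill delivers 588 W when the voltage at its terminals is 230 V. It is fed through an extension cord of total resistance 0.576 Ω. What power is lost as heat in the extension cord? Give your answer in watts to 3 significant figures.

3.76 W

The extension cord is a series resistance carrying the load current; its dissipation is I²R_line.
I = P / V = 588 / 230 = 2.557 A through the extension cord.
P_line = I² R_line = (2.557)² × 0.576 = 3.765 W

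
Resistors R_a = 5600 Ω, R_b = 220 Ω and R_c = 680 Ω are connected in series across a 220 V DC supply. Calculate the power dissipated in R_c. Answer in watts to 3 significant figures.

0.779 W

In a series string the same current flows through every resistor — find that current, then P = I²R for the one we want.
R_total = 5600 + 220 + 680 = 6500 Ω
I = V / R_total = 220 / 6500 = 0.03385 A
P_R_c = I² × R_c = (0.03385)² × 680 = 0.7790 W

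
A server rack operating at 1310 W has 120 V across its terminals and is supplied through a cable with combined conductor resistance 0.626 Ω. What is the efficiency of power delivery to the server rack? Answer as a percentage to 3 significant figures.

94.6 %

I = P / V = 1310 / 120 = 10.92 A through the cable.
P_line = I² R_line = (10.92)² × 0.626 = 74.60 W
P_source = P_load + P_line = 1310 + 74.60 = 1385 W
η = P_load / P_source = 1310 / 1385 = 0.9461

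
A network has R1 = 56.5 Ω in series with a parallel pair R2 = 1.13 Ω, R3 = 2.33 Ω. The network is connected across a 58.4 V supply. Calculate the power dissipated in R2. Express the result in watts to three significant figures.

Reduce the parallel pair to R_p first; the network is then a simple series string.
R_p = (1.13×2.33)/(1.13+2.33) = 0.7610 Ω
R_total = 56.5 + 0.7610 = 57.26 Ω
I = V / R_total = 58.4 / 57.26 = 1.020 A
Voltage across the parallel pair: V_p = I × R_p = 1.020 × 0.7610 = 0.7761 V
R2 sees V_p directly, so P = V_p² / R2.
P_R2 = (0.7761)² / 1.13 = 0.5330 W

0.533 W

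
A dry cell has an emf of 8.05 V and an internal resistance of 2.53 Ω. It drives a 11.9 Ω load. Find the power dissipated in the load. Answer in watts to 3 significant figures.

3.70 W

Load and internal resistance form a series loop — compute the loop current, then the load power via I²R.
I = ε / (r + R) = 8.05 / (2.53 + 11.9) = 0.5579 A
P_load = I² R = (0.5579)² × 11.9 = 3.703 W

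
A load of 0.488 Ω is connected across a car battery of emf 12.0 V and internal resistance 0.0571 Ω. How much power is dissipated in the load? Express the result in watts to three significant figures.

The internal resistance and the load are in series, so the same I flows through both; get I from ε/(r+R), then I²R for the load.
I = ε / (r + R) = 12.0 / (0.0571 + 0.488) = 22.01 A
P_load = I² R = (22.01)² × 0.488 = 236.5 W

236 W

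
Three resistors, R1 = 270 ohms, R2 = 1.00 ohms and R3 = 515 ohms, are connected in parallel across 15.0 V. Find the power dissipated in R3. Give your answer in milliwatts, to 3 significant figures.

437 mW

Parallel branches share the same voltage; P = V²/R gives the branch power in one step.
P_R3 = V² / R3 = (15.0)² / 515 Ω = 0.4369 W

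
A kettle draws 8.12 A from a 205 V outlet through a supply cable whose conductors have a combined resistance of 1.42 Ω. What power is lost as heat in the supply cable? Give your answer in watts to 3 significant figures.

93.6 W

The supply cable is a series resistance carrying the load current; its dissipation is I²R_line.
The supply cable carries the full 8.12 A.
P_line = I² R_line = (8.120)² × 1.42 = 93.63 W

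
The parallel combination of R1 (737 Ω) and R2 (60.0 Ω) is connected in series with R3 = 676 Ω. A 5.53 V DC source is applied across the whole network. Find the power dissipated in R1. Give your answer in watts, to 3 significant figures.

0.000239 W

Combine R1 and R2 into their parallel equivalent first, reducing the network to two series resistors.
R_p = (737×60.0)/(737+60.0) = 55.48 Ω
R_total = R_p + 676 = 55.48 + 676 = 731.5 Ω
I = V / R_total = 5.53 / 731.5 = 0.007560 A
Voltage across the parallel pair: V_p = I × R_p = 0.007560 × 55.48 = 0.4195 V
R1 has V_p across it, so P = V_p²/R1.
P_R1 = (0.4195)² / 737 = 0.0002387 W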